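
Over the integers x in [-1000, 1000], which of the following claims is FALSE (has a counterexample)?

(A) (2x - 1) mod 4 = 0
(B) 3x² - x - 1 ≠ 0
(A) x = 0: LHS = (2·0 - 1) mod 4 = (-1) mod 4 = 3; 3 = 0 — FAILS

(B) Track d = LHS − RHS over the integers in [-1000, 1000]. Equality would need d = 0, but d changes sign only between consecutive integers, jumping over 0:
x = -1: LHS = 3·(-1)² - (-1) - 1 = 3; 3 ≠ 0 — holds  (d = 3)
x = 0: LHS = 3·0² - 0 - 1 = -1; -1 ≠ 0 — holds  (d = -1)
x = 0: LHS = 3·0² - 0 - 1 = -1; -1 ≠ 0 — holds  (d = -1)
x = 1: LHS = 3·1² - 1 - 1 = 1; 1 ≠ 0 — holds  (d = 1)
Away from these crossings d keeps a constant sign, and checking every integer in [-1000, 1000] confirms d ≠ 0 throughout. Hence the two sides are never equal, so the relation holds for every integer in [-1000, 1000].

Only (A) has a counterexample.

Answer: A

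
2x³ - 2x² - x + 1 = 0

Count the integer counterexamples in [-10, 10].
Counterexamples in [-10, 10]: {-10, -9, -8, -7, -6, -5, -4, -3, -2, -1, 0, 2, 3, 4, 5, 6, 7, 8, 9, 10}.

Counting them gives 20 values.

Answer: 20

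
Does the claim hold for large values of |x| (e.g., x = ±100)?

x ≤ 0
x = 100: 100 ≤ 0 — FAILS
x = -100: -100 ≤ 0 — holds

Answer: Partially: fails for x = 100, holds for x = -100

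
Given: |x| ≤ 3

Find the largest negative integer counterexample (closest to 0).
Testing negative integers from -1 downward:
x = -1: LHS = |-1| = 1; 1 ≤ 3 — holds
x = -2: LHS = |-2| = 2; 2 ≤ 3 — holds
x = -3: LHS = |-3| = 3; 3 ≤ 3 — holds
x = -4: LHS = |-4| = 4; 4 ≤ 3 — FAILS  ← closest negative counterexample to 0

Answer: x = -4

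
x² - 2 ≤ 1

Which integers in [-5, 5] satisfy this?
Holds for: {-1, 0, 1}
Fails for: {-5, -4, -3, -2, 2, 3, 4, 5}

Answer: {-1, 0, 1}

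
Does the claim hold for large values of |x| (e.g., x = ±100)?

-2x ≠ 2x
x = 100: LHS = -2·100 = -200, RHS = 2·100 = 200; -200 ≠ 200 — holds
x = -100: LHS = -2·(-100) = 200, RHS = 2·(-100) = -200; 200 ≠ -200 — holds

Answer: Yes, holds for both x = 100 and x = -100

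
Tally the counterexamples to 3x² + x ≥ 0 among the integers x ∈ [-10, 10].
Over all integers in [-10, 10], LHS − RHS is smallest at x = 0, where it equals 0:
x = 0: LHS = 3·0² + 0 = 0; 0 ≥ 0 — holds
At the ends of the range:
x = -10: LHS = 3·(-10)² + (-10) = 290; 290 ≥ 0 — holds
x = 10: LHS = 3·10² + 10 = 310; 310 ≥ 0 — holds
Hence LHS − RHS is never negative, i.e. LHS ≥ RHS throughout, so the relation holds for every integer in [-10, 10].

No counterexample appears in that range.

Answer: 0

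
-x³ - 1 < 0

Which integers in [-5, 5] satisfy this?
Holds for: {0, 1, 2, 3, 4, 5}
Fails for: {-5, -4, -3, -2, -1}

Answer: {0, 1, 2, 3, 4, 5}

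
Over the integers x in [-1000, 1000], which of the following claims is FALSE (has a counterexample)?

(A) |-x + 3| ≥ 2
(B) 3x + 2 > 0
(A) x = 2: LHS = |-2 + 3| = |1| = 1; 1 ≥ 2 — FAILS
(B) x = -1: LHS = 3·(-1) + 2 = -1; -1 > 0 — FAILS

Answer: Both A and B are false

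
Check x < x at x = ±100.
x = 100: 100 < 100 — FAILS
x = -100: -100 < -100 — FAILS

Answer: No, fails for both x = 100 and x = -100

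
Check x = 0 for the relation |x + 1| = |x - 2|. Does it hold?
x = 0: LHS = |0 + 1| = |1| = 1, RHS = |0 - 2| = |-2| = 2; 1 = 2 — FAILS

The relation fails at x = 0, so x = 0 is a counterexample.

Answer: No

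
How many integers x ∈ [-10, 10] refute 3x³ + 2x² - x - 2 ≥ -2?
Counterexamples in [-10, 10]: {-10, -9, -8, -7, -6, -5, -4, -3, -2}.

Counting them gives 9 values.

Answer: 9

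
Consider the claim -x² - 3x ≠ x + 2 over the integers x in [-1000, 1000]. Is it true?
Track d = LHS − RHS over the integers in [-1000, 1000]. Equality would need d = 0, but d changes sign only between consecutive integers, jumping over 0:
x = -4: LHS = -(-4)² - 3·(-4) = -4, RHS = (-4) + 2 = -2; -4 ≠ -2 — holds  (d = -2)
x = -3: LHS = -(-3)² - 3·(-3) = 0, RHS = (-3) + 2 = -1; 0 ≠ -1 — holds  (d = 1)
x = -1: LHS = -(-1)² - 3·(-1) = 2, RHS = (-1) + 2 = 1; 2 ≠ 1 — holds  (d = 1)
x = 0: LHS = -0² - 3·0 = 0, RHS = 0 + 2 = 2; 0 ≠ 2 — holds  (d = -2)
Away from these crossings d keeps a constant sign, and checking every integer in [-1000, 1000] confirms d ≠ 0 throughout. Hence the two sides are never equal, so the relation holds for every integer in [-1000, 1000].

No counterexample exists.

Answer: True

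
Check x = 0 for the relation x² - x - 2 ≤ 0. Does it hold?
x = 0: LHS = 0² - 0 - 2 = -2; -2 ≤ 0 — holds

The relation is satisfied at x = 0.

Answer: Yes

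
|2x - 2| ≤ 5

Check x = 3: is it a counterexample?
Substitute x = 3 into the relation:
x = 3: LHS = |2·3 - 2| = |4| = 4; 4 ≤ 5 — holds

The claim holds here, so x = 3 is not a counterexample. (A counterexample exists elsewhere, e.g. x = -2.)

Answer: No, x = 3 is not a counterexample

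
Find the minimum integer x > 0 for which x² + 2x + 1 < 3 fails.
Testing positive integers:
x = 1: LHS = 1² + 2·1 + 1 = 4; 4 < 3 — FAILS  ← smallest positive counterexample

Answer: x = 1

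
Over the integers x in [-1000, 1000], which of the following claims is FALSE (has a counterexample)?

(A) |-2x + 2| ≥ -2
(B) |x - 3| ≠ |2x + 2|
(A) An absolute value is never negative, so the left side is ≥ 0 for every x, while the right side is -2. Tightest case in [-1000, 1000] is x = 1:
x = 1: LHS = |-2·1 + 2| = |0| = 0; 0 ≥ -2 — holds
Hence LHS − RHS is never negative, i.e. LHS ≥ RHS throughout, so the relation holds for every integer in [-1000, 1000].

(B) x = -5: LHS = |(-5) - 3| = |-8| = 8, RHS = |2·(-5) + 2| = |-8| = 8; 8 ≠ 8 — FAILS

Only (B) has a counterexample.

Answer: B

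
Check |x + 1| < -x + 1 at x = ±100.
x = 100: LHS = |100 + 1| = |101| = 101, RHS = -100 + 1 = -99; 101 < -99 — FAILS
x = -100: LHS = |(-100) + 1| = |-99| = 99, RHS = -(-100) + 1 = 101; 99 < 101 — holds

Answer: Partially: fails for x = 100, holds for x = -100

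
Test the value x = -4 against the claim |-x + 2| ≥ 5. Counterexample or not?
Substitute x = -4 into the relation:
x = -4: LHS = |-(-4) + 2| = |6| = 6; 6 ≥ 5 — holds

The claim holds here, so x = -4 is not a counterexample. (A counterexample exists elsewhere, e.g. x = 0.)

Answer: No, x = -4 is not a counterexample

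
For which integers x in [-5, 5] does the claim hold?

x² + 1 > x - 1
Over all integers in [-5, 5], LHS − RHS is smallest at x = 0, where it equals 2:
x = 0: LHS = 0² + 1 = 1, RHS = 0 - 1 = -1; 1 > -1 — holds
At the ends of the range:
x = -5: LHS = (-5)² + 1 = 26, RHS = (-5) - 1 = -6; 26 > -6 — holds
x = 5: LHS = 5² + 1 = 26, RHS = 5 - 1 = 4; 26 > 4 — holds
Hence LHS − RHS is never zero or negative, i.e. LHS > RHS throughout, so the relation holds for every integer in [-5, 5].

Answer: All integers in [-5, 5]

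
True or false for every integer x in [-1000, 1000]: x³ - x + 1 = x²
The claim fails at x = 0:
x = 0: LHS = 0³ - 0 + 1 = 1, RHS = 0² = 0; 1 = 0 — FAILS

Because a single integer refutes it, the statement is false.

Answer: False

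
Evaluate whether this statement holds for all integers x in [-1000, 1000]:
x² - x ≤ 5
The claim fails at x = -2:
x = -2: LHS = (-2)² - (-2) = 6; 6 ≤ 5 — FAILS

Because a single integer refutes it, the statement is false.

Answer: False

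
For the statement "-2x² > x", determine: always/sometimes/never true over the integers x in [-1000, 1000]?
Over all integers in [-1000, 1000], LHS − RHS is largest at x = 0, where it equals 0:
x = 0: LHS = -2·0² = 0; 0 > 0 — FAILS
At the ends of the range:
x = -1000: LHS = -2·(-1000)² = -2000000; -2000000 > -1000 — FAILS
x = 1000: LHS = -2·1000² = -2000000; -2000000 > 1000 — FAILS
Hence LHS − RHS is never positive, i.e. LHS ≤ RHS throughout, so the claimed relation (>) fails for every integer in [-1000, 1000].

No integer in the range satisfies it.

Answer: Never true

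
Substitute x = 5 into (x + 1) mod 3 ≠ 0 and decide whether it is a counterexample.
Substitute x = 5 into the relation:
x = 5: LHS = (5 + 1) mod 3 = 6 mod 3 = 0; 0 ≠ 0 — FAILS

Since the claim fails at x = 5, this value is a counterexample.

Answer: Yes, x = 5 is a counterexample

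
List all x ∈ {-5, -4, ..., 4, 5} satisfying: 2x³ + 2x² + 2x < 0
Holds for: {-5, -4, -3, -2, -1}
Fails for: {0, 1, 2, 3, 4, 5}

Answer: {-5, -4, -3, -2, -1}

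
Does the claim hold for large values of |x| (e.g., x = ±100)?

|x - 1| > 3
x = 100: LHS = |100 - 1| = |99| = 99; 99 > 3 — holds
x = -100: LHS = |(-100) - 1| = |-101| = 101; 101 > 3 — holds

Answer: Yes, holds for both x = 100 and x = -100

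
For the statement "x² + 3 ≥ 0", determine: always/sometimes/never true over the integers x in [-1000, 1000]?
Over all integers in [-1000, 1000], LHS − RHS is smallest at x = 0, where it equals 3:
x = 0: LHS = 0² + 3 = 3; 3 ≥ 0 — holds
At the ends of the range:
x = -1000: LHS = (-1000)² + 3 = 1000003; 1000003 ≥ 0 — holds
x = 1000: LHS = 1000² + 3 = 1000003; 1000003 ≥ 0 — holds
Hence LHS − RHS is never negative, i.e. LHS ≥ RHS throughout, so the relation holds for every integer in [-1000, 1000].

No counterexample exists.

Answer: Always true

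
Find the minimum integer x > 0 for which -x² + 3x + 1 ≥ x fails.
Testing positive integers:
x = 1: LHS = -1² + 3·1 + 1 = 3; 3 ≥ 1 — holds
x = 2: LHS = -2² + 3·2 + 1 = 3; 3 ≥ 2 — holds
x = 3: LHS = -3² + 3·3 + 1 = 1; 1 ≥ 3 — FAILS  ← smallest positive counterexample

Answer: x = 3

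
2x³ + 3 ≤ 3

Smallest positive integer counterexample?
Testing positive integers:
x = 1: LHS = 2·1³ + 3 = 5; 5 ≤ 3 — FAILS  ← smallest positive counterexample

Answer: x = 1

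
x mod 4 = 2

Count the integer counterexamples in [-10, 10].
Counterexamples in [-10, 10]: {-9, -8, -7, -5, -4, -3, -1, 0, 1, 3, 4, 5, 7, 8, 9}.

Counting them gives 15 values.

Answer: 15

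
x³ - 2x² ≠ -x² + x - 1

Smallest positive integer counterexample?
Testing positive integers:
x = 1: LHS = 1³ - 2·1² = -1, RHS = -1² + 1 - 1 = -1; -1 ≠ -1 — FAILS  ← smallest positive counterexample

Answer: x = 1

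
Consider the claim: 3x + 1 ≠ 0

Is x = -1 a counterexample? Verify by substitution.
Substitute x = -1 into the relation:
x = -1: LHS = 3·(-1) + 1 = -2; -2 ≠ 0 — holds

The relation holds at x = -1, so it is not a counterexample.

Answer: No, x = -1 is not a counterexample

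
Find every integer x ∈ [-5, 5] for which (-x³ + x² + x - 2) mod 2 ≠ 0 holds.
Holds for: {-5, -3, -1, 1, 3, 5}
Fails for: {-4, -2, 0, 2, 4}

Answer: {-5, -3, -1, 1, 3, 5}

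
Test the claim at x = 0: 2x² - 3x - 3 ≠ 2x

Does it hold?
x = 0: LHS = 2·0² - 3·0 - 3 = -3, RHS = 2·0 = 0; -3 ≠ 0 — holds

The relation is satisfied at x = 0.

Answer: Yes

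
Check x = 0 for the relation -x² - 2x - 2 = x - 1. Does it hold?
x = 0: LHS = -0² - 2·0 - 2 = -2, RHS = 0 - 1 = -1; -2 = -1 — FAILS

The relation fails at x = 0, so x = 0 is a counterexample.

Answer: No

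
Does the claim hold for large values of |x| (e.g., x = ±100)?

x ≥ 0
x = 100: 100 ≥ 0 — holds
x = -100: -100 ≥ 0 — FAILS

Answer: Partially: holds for x = 100, fails for x = -100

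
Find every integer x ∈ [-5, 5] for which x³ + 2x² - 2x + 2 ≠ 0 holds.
Track d = LHS − RHS over the integers in [-5, 5]. Equality would need d = 0, but d changes sign only between consecutive integers, jumping over 0:
x = -3: LHS = (-3)³ + 2·(-3)² - 2·(-3) + 2 = -1; -1 ≠ 0 — holds  (d = -1)
x = -2: LHS = (-2)³ + 2·(-2)² - 2·(-2) + 2 = 6; 6 ≠ 0 — holds  (d = 6)
Away from these crossings d keeps a constant sign, and checking every integer in [-5, 5] confirms d ≠ 0 throughout. Hence the two sides are never equal, so the relation holds for every integer in [-5, 5].

Answer: All integers in [-5, 5]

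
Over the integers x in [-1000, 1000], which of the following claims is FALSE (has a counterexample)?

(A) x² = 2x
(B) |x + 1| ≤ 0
(A) x = 1: LHS = 1² = 1, RHS = 2·1 = 2; 1 = 2 — FAILS
(B) x = 0: LHS = |0 + 1| = |1| = 1; 1 ≤ 0 — FAILS

Answer: Both A and B are false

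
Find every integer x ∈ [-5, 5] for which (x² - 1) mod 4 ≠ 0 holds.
Holds for: {-4, -2, 0, 2, 4}
Fails for: {-5, -3, -1, 1, 3, 5}

Answer: {-4, -2, 0, 2, 4}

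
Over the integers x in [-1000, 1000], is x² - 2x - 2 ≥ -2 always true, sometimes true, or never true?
Holds at x = 0: LHS = 0² - 2·0 - 2 = -2; -2 ≥ -2 — holds
Fails at x = 1: LHS = 1² - 2·1 - 2 = -3; -3 ≥ -2 — FAILS
It is satisfied by some integers in the range but not all.

Answer: Sometimes true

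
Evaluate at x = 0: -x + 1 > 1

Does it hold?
x = 0: LHS = -0 + 1 = 1; 1 > 1 — FAILS

The relation fails at x = 0, so x = 0 is a counterexample.

Answer: No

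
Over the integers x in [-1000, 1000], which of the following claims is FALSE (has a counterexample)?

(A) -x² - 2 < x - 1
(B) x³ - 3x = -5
(A) Over all integers in [-1000, 1000], LHS − RHS is largest at x = 0, where it equals -1:
x = 0: LHS = -0² - 2 = -2, RHS = 0 - 1 = -1; -2 < -1 — holds
At the ends of the range:
x = -1000: LHS = -(-1000)² - 2 = -1000002, RHS = (-1000) - 1 = -1001; -1000002 < -1001 — holds
x = 1000: LHS = -1000² - 2 = -1000002, RHS = 1000 - 1 = 999; -1000002 < 999 — holds
Hence LHS − RHS is never zero or positive, i.e. LHS < RHS throughout, so the relation holds for every integer in [-1000, 1000].

(B) x = 0: LHS = 0³ - 3·0 = 0; 0 = -5 — FAILS

Only (B) has a counterexample.

Answer: B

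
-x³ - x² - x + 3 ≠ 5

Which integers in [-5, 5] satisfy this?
Track d = LHS − RHS over the integers in [-5, 5]. Equality would need d = 0, but d changes sign only between consecutive integers, jumping over 0:
x = -2: LHS = -(-2)³ - (-2)² - (-2) + 3 = 9; 9 ≠ 5 — holds  (d = 4)
x = -1: LHS = -(-1)³ - (-1)² - (-1) + 3 = 4; 4 ≠ 5 — holds  (d = -1)
Away from these crossings d keeps a constant sign, and checking every integer in [-5, 5] confirms d ≠ 0 throughout. Hence the two sides are never equal, so the relation holds for every integer in [-5, 5].

Answer: All integers in [-5, 5]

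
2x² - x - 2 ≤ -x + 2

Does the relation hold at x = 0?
x = 0: LHS = 2·0² - 0 - 2 = -2, RHS = -0 + 2 = 2; -2 ≤ 2 — holds

The relation is satisfied at x = 0.

Answer: Yes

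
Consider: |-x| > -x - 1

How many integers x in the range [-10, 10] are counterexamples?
Over all integers in [-10, 10], LHS − RHS is smallest at x = 0, where it equals 1:
x = 0: LHS = |-0| = |0| = 0, RHS = -0 - 1 = -1; 0 > -1 — holds
At the ends of the range:
x = -10: LHS = |-(-10)| = |10| = 10, RHS = -(-10) - 1 = 9; 10 > 9 — holds
x = 10: LHS = |-10| = 10, RHS = -10 - 1 = -11; 10 > -11 — holds
Hence LHS − RHS is never zero or negative, i.e. LHS > RHS throughout, so the relation holds for every integer in [-10, 10].

No counterexample appears in that range.

Answer: 0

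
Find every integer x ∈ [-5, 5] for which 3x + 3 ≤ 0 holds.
Holds for: {-5, -4, -3, -2, -1}
Fails for: {0, 1, 2, 3, 4, 5}

Answer: {-5, -4, -3, -2, -1}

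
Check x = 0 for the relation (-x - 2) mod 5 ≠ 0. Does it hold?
x = 0: LHS = (-0 - 2) mod 5 = (-2) mod 5 = 3; 3 ≠ 0 — holds

The relation is satisfied at x = 0.

Answer: Yes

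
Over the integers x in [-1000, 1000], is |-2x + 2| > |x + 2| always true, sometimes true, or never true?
Holds at x = -1: LHS = |-2·(-1) + 2| = |4| = 4, RHS = |(-1) + 2| = |1| = 1; 4 > 1 — holds
Fails at x = 0: LHS = |-2·0 + 2| = |2| = 2, RHS = |0 + 2| = |2| = 2; 2 > 2 — FAILS
It is satisfied by some integers in the range but not all.

Answer: Sometimes true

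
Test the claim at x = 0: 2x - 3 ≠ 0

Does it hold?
x = 0: LHS = 2·0 - 3 = -3; -3 ≠ 0 — holds

The relation is satisfied at x = 0.

Answer: Yes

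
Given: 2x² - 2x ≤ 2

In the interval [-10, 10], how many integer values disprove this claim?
Counterexamples in [-10, 10]: {-10, -9, -8, -7, -6, -5, -4, -3, -2, -1, 2, 3, 4, 5, 6, 7, 8, 9, 10}.

Counting them gives 19 values.

Answer: 19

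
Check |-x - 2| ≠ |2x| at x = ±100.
x = 100: LHS = |-100 - 2| = |-102| = 102, RHS = |2·100| = |200| = 200; 102 ≠ 200 — holds
x = -100: LHS = |-(-100) - 2| = |98| = 98, RHS = |2·(-100)| = |-200| = 200; 98 ≠ 200 — holds

Answer: Yes, holds for both x = 100 and x = -100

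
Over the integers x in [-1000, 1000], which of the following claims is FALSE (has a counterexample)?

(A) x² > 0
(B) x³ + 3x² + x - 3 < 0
(A) x = 0: LHS = 0² = 0; 0 > 0 — FAILS
(B) x = 1: LHS = 1³ + 3·1² + 1 - 3 = 2; 2 < 0 — FAILS

Answer: Both A and B are false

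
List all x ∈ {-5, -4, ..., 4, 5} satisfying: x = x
LHS − RHS = 0 at every integer in [-5, 5]; the two sides always agree. For instance:
x = -5: -5 = -5 — holds
x = 0: 0 = 0 — holds
x = 5: 5 = 5 — holds
The sides are never unequal, so the relation holds for every integer in [-5, 5].

Answer: All integers in [-5, 5]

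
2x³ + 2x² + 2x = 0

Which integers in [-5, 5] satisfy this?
Holds for: {0}
Fails for: {-5, -4, -3, -2, -1, 1, 2, 3, 4, 5}

Answer: {0}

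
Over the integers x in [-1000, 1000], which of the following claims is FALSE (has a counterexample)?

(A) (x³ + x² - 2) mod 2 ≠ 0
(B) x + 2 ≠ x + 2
(A) x = 0: LHS = (0³ + 0² - 2) mod 2 = (-2) mod 2 = 0; 0 ≠ 0 — FAILS
(B) x = 0: LHS = 0 + 2 = 2, RHS = 0 + 2 = 2; 2 ≠ 2 — FAILS

Answer: Both A and B are false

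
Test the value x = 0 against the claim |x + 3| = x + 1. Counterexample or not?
Substitute x = 0 into the relation:
x = 0: LHS = |0 + 3| = |3| = 3, RHS = 0 + 1 = 1; 3 = 1 — FAILS

Since the claim fails at x = 0, this value is a counterexample.

Answer: Yes, x = 0 is a counterexample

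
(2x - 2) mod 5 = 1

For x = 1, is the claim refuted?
Substitute x = 1 into the relation:
x = 1: LHS = (2·1 - 2) mod 5 = 0 mod 5 = 0; 0 = 1 — FAILS

Since the claim fails at x = 1, this value is a counterexample.

Answer: Yes, x = 1 is a counterexample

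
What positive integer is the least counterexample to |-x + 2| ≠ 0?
Testing positive integers:
x = 1: LHS = |-1 + 2| = |1| = 1; 1 ≠ 0 — holds
x = 2: LHS = |-2 + 2| = |0| = 0; 0 ≠ 0 — FAILS  ← smallest positive counterexample

Answer: x = 2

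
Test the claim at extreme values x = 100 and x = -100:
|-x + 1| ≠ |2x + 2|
x = 100: LHS = |-100 + 1| = |-99| = 99, RHS = |2·100 + 2| = |202| = 202; 99 ≠ 202 — holds
x = -100: LHS = |-(-100) + 1| = |101| = 101, RHS = |2·(-100) + 2| = |-198| = 198; 101 ≠ 198 — holds

Answer: Yes, holds for both x = 100 and x = -100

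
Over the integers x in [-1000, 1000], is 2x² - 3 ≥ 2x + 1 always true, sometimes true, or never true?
Holds at x = -1: LHS = 2·(-1)² - 3 = -1, RHS = 2·(-1) + 1 = -1; -1 ≥ -1 — holds
Fails at x = 0: LHS = 2·0² - 3 = -3, RHS = 2·0 + 1 = 1; -3 ≥ 1 — FAILS
It is satisfied by some integers in the range but not all.

Answer: Sometimes true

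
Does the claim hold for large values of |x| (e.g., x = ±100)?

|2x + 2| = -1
x = 100: LHS = |2·100 + 2| = |202| = 202; 202 = -1 — FAILS
x = -100: LHS = |2·(-100) + 2| = |-198| = 198; 198 = -1 — FAILS

Answer: No, fails for both x = 100 and x = -100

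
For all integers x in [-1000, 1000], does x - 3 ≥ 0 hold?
The claim fails at x = 0:
x = 0: LHS = 0 - 3 = -3; -3 ≥ 0 — FAILS

Because a single integer refutes it, the statement is false.

Answer: False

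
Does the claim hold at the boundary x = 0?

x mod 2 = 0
x = 0: LHS = 0 mod 2 = 0; 0 = 0 — holds

The relation is satisfied at x = 0.

Answer: Yes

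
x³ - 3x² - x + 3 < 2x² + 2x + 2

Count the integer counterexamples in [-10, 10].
Counterexamples in [-10, 10]: {0, 6, 7, 8, 9, 10}.

Counting them gives 6 values.

Answer: 6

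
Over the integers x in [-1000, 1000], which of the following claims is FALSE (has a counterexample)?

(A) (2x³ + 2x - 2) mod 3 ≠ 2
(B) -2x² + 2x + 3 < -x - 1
(A) x = 1: LHS = (2·1³ + 2·1 - 2) mod 3 = 2 mod 3 = 2; 2 ≠ 2 — FAILS
(B) x = 0: LHS = -2·0² + 2·0 + 3 = 3, RHS = -0 - 1 = -1; 3 < -1 — FAILS

Answer: Both A and B are false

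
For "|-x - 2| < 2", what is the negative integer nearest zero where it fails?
Testing negative integers from -1 downward:
x = -1: LHS = |-(-1) - 2| = |-1| = 1; 1 < 2 — holds
x = -2: LHS = |-(-2) - 2| = |0| = 0; 0 < 2 — holds
x = -3: LHS = |-(-3) - 2| = |1| = 1; 1 < 2 — holds
x = -4: LHS = |-(-4) - 2| = |2| = 2; 2 < 2 — FAILS  ← closest negative counterexample to 0

Answer: x = -4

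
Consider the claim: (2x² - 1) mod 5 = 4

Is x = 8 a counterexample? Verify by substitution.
Substitute x = 8 into the relation:
x = 8: LHS = (2·8² - 1) mod 5 = 127 mod 5 = 2; 2 = 4 — FAILS

Since the claim fails at x = 8, this value is a counterexample.

Answer: Yes, x = 8 is a counterexample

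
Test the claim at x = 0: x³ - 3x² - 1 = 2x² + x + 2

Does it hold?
x = 0: LHS = 0³ - 3·0² - 1 = -1, RHS = 2·0² + 0 + 2 = 2; -1 = 2 — FAILS

The relation fails at x = 0, so x = 0 is a counterexample.

Answer: No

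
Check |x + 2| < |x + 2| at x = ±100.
x = 100: LHS = |100 + 2| = |102| = 102, RHS = |100 + 2| = |102| = 102; 102 < 102 — FAILS
x = -100: LHS = |(-100) + 2| = |-98| = 98, RHS = |(-100) + 2| = |-98| = 98; 98 < 98 — FAILS

Answer: No, fails for both x = 100 and x = -100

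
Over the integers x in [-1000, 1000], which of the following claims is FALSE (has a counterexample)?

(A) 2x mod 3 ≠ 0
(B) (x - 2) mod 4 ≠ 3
(A) x = 0: LHS = (2·0) mod 3 = 0 mod 3 = 0; 0 ≠ 0 — FAILS
(B) x = 1: LHS = (1 - 2) mod 4 = (-1) mod 4 = 3; 3 ≠ 3 — FAILS

Answer: Both A and B are false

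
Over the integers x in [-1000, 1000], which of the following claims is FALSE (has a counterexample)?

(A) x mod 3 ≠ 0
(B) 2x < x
(A) x = 0: LHS = 0 mod 3 = 0; 0 ≠ 0 — FAILS
(B) x = 0: LHS = 2·0 = 0; 0 < 0 — FAILS

Answer: Both A and B are false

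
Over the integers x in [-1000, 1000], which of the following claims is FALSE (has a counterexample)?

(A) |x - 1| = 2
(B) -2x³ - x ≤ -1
(A) x = 0: LHS = |0 - 1| = |-1| = 1; 1 = 2 — FAILS
(B) x = 0: LHS = -2·0³ - 0 = 0; 0 ≤ -1 — FAILS

Answer: Both A and B are false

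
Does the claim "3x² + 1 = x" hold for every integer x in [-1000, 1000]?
The claim fails at x = 0:
x = 0: LHS = 3·0² + 1 = 1; 1 = 0 — FAILS

Because a single integer refutes it, the statement is false.

Answer: False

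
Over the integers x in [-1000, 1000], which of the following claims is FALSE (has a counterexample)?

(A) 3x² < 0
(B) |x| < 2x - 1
(A) x = 0: LHS = 3·0² = 0; 0 < 0 — FAILS
(B) x = 0: LHS = |0| = 0, RHS = 2·0 - 1 = -1; 0 < -1 — FAILS

Answer: Both A and B are false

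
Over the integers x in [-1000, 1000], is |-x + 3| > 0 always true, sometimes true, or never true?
Holds at x = 0: LHS = |-0 + 3| = |3| = 3; 3 > 0 — holds
Fails at x = 3: LHS = |-3 + 3| = |0| = 0; 0 > 0 — FAILS
It is satisfied by some integers in the range but not all.

Answer: Sometimes true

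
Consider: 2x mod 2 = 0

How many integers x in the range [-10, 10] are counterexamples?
For a polynomial with integer coefficients, its value mod 2 depends only on x mod 2, so it suffices to check one representative of each residue class, x = 0, 1:
x = 0: LHS = (2·0) mod 2 = 0 mod 2 = 0; 0 = 0 — holds
x = 1: LHS = (2·1) mod 2 = 2 mod 2 = 0; 0 = 0 — holds
The relation holds in every residue class, so the relation holds for every integer in [-10, 10].

No counterexample appears in that range.

Answer: 0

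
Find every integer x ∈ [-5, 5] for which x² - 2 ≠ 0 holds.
Track d = LHS − RHS over the integers in [-5, 5]. Equality would need d = 0, but d changes sign only between consecutive integers, jumping over 0:
x = -2: LHS = (-2)² - 2 = 2; 2 ≠ 0 — holds  (d = 2)
x = -1: LHS = (-1)² - 2 = -1; -1 ≠ 0 — holds  (d = -1)
x = 1: LHS = 1² - 2 = -1; -1 ≠ 0 — holds  (d = -1)
x = 2: LHS = 2² - 2 = 2; 2 ≠ 0 — holds  (d = 2)
Away from these crossings d keeps a constant sign, and checking every integer in [-5, 5] confirms d ≠ 0 throughout. Hence the two sides are never equal, so the relation holds for every integer in [-5, 5].

Answer: All integers in [-5, 5]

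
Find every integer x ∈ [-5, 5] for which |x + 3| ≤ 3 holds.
Holds for: {-5, -4, -3, -2, -1, 0}
Fails for: {1, 2, 3, 4, 5}

Answer: {-5, -4, -3, -2, -1, 0}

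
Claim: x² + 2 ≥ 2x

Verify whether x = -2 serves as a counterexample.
Substitute x = -2 into the relation:
x = -2: LHS = (-2)² + 2 = 6, RHS = 2·(-2) = -4; 6 ≥ -4 — holds

The relation holds at x = -2, so it is not a counterexample.

Answer: No, x = -2 is not a counterexample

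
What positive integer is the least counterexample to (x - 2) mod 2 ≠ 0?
Testing positive integers:
x = 1: LHS = (1 - 2) mod 2 = (-1) mod 2 = 1; 1 ≠ 0 — holds
x = 2: LHS = (2 - 2) mod 2 = 0 mod 2 = 0; 0 ≠ 0 — FAILS  ← smallest positive counterexample

Answer: x = 2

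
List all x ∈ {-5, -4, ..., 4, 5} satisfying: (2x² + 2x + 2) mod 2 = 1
For a polynomial with integer coefficients, its value mod 2 depends only on x mod 2, so it suffices to check one representative of each residue class, x = 0, 1:
x = 0: LHS = (2·0² + 2·0 + 2) mod 2 = 2 mod 2 = 0; 0 = 1 — FAILS
x = 1: LHS = (2·1² + 2·1 + 2) mod 2 = 6 mod 2 = 0; 0 = 1 — FAILS
The relation fails in every residue class, so the claimed relation (=) fails for every integer in [-5, 5].

Answer: None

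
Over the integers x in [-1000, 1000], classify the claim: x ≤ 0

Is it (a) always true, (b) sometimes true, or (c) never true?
Holds at x = 0: 0 ≤ 0 — holds
Fails at x = 1: 1 ≤ 0 — FAILS
It is satisfied by some integers in the range but not all.

Answer: Sometimes true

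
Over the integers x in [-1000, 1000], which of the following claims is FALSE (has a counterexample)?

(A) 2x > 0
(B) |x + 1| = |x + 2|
(A) x = 0: LHS = 2·0 = 0; 0 > 0 — FAILS
(B) x = 0: LHS = |0 + 1| = |1| = 1, RHS = |0 + 2| = |2| = 2; 1 = 2 — FAILS

Answer: Both A and B are false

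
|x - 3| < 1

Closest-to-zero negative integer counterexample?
Testing negative integers from -1 downward:
x = -1: LHS = |(-1) - 3| = |-4| = 4; 4 < 1 — FAILS  ← closest negative counterexample to 0

Answer: x = -1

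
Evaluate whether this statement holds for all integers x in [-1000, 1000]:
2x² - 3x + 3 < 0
The claim fails at x = 0:
x = 0: LHS = 2·0² - 3·0 + 3 = 3; 3 < 0 — FAILS

Because a single integer refutes it, the statement is false.

Answer: False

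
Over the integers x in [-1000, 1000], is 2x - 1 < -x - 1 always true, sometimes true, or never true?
Holds at x = -1: LHS = 2·(-1) - 1 = -3, RHS = -(-1) - 1 = 0; -3 < 0 — holds
Fails at x = 0: LHS = 2·0 - 1 = -1, RHS = -0 - 1 = -1; -1 < -1 — FAILS
It is satisfied by some integers in the range but not all.

Answer: Sometimes true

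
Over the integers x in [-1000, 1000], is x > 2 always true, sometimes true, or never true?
Holds at x = 3: 3 > 2 — holds
Fails at x = 0: 0 > 2 — FAILS
It is satisfied by some integers in the range but not all.

Answer: Sometimes true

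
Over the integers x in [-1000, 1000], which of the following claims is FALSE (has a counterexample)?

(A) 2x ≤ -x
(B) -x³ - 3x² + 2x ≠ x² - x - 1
(A) x = 1: LHS = 2·1 = 2; 2 ≤ -1 — FAILS

(B) Track d = LHS − RHS over the integers in [-1000, 1000]. Equality would need d = 0, but d changes sign only between consecutive integers, jumping over 0:
x = -5: LHS = -(-5)³ - 3·(-5)² + 2·(-5) = 40, RHS = (-5)² - (-5) - 1 = 29; 40 ≠ 29 — holds  (d = 11)
x = -4: LHS = -(-4)³ - 3·(-4)² + 2·(-4) = 8, RHS = (-4)² - (-4) - 1 = 19; 8 ≠ 19 — holds  (d = -11)
x = -1: LHS = -(-1)³ - 3·(-1)² + 2·(-1) = -4, RHS = (-1)² - (-1) - 1 = 1; -4 ≠ 1 — holds  (d = -5)
x = 0: LHS = -0³ - 3·0² + 2·0 = 0, RHS = 0² - 0 - 1 = -1; 0 ≠ -1 — holds  (d = 1)
x = 0: LHS = -0³ - 3·0² + 2·0 = 0, RHS = 0² - 0 - 1 = -1; 0 ≠ -1 — holds  (d = 1)
x = 1: LHS = -1³ - 3·1² + 2·1 = -2, RHS = 1² - 1 - 1 = -1; -2 ≠ -1 — holds  (d = -1)
Away from these crossings d keeps a constant sign, and checking every integer in [-1000, 1000] confirms d ≠ 0 throughout. Hence the two sides are never equal, so the relation holds for every integer in [-1000, 1000].

Only (A) has a counterexample.

Answer: A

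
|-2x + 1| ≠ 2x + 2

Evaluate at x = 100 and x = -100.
x = 100: LHS = |-2·100 + 1| = |-199| = 199, RHS = 2·100 + 2 = 202; 199 ≠ 202 — holds
x = -100: LHS = |-2·(-100) + 1| = |201| = 201, RHS = 2·(-100) + 2 = -198; 201 ≠ -198 — holds

Answer: Yes, holds for both x = 100 and x = -100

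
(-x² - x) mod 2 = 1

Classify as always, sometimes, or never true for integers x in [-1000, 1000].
For a polynomial with integer coefficients, its value mod 2 depends only on x mod 2, so it suffices to check one representative of each residue class, x = 0, 1:
x = 0: LHS = (-0² - 0) mod 2 = 0 mod 2 = 0; 0 = 1 — FAILS
x = 1: LHS = (-1² - 1) mod 2 = (-2) mod 2 = 0; 0 = 1 — FAILS
The relation fails in every residue class, so the claimed relation (=) fails for every integer in [-1000, 1000].

No integer in the range satisfies it.

Answer: Never true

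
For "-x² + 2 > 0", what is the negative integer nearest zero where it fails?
Testing negative integers from -1 downward:
x = -1: LHS = -(-1)² + 2 = 1; 1 > 0 — holds
x = -2: LHS = -(-2)² + 2 = -2; -2 > 0 — FAILS  ← closest negative counterexample to 0

Answer: x = -2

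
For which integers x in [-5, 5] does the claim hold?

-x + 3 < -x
Over all integers in [-5, 5], LHS − RHS is smallest at x = 0, where it equals 3:
x = 0: LHS = -0 + 3 = 3, RHS = -0 = 0; 3 < 0 — FAILS
At the ends of the range:
x = -5: LHS = -(-5) + 3 = 8, RHS = -(-5) = 5; 8 < 5 — FAILS
x = 5: LHS = -5 + 3 = -2; -2 < -5 — FAILS
Hence LHS − RHS is never negative, i.e. LHS ≥ RHS throughout, so the claimed relation (<) fails for every integer in [-5, 5].

Answer: None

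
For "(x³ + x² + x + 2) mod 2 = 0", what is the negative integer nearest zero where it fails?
Testing negative integers from -1 downward:
x = -1: LHS = ((-1)³ + (-1)² + (-1) + 2) mod 2 = 1 mod 2 = 1; 1 = 0 — FAILS  ← closest negative counterexample to 0

Answer: x = -1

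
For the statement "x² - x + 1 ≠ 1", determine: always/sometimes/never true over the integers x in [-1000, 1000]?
Holds at x = -1: LHS = (-1)² - (-1) + 1 = 3; 3 ≠ 1 — holds
Fails at x = 0: LHS = 0² - 0 + 1 = 1; 1 ≠ 1 — FAILS
It is satisfied by some integers in the range but not all.

Answer: Sometimes true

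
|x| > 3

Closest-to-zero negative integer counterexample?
Testing negative integers from -1 downward:
x = -1: LHS = |-1| = 1; 1 > 3 — FAILS  ← closest negative counterexample to 0

Answer: x = -1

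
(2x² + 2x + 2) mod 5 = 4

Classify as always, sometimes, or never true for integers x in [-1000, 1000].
Holds at x = 2: LHS = (2·2² + 2·2 + 2) mod 5 = 14 mod 5 = 4; 4 = 4 — holds
Fails at x = 0: LHS = (2·0² + 2·0 + 2) mod 5 = 2 mod 5 = 2; 2 = 4 — FAILS
It is satisfied by some integers in the range but not all.

Answer: Sometimes true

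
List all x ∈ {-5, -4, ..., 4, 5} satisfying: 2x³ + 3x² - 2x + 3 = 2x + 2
Track d = LHS − RHS over the integers in [-5, 5]. Equality would need d = 0, but d changes sign only between consecutive integers, jumping over 0:
x = -3: LHS = 2·(-3)³ + 3·(-3)² - 2·(-3) + 3 = -18, RHS = 2·(-3) + 2 = -4; -18 = -4 — FAILS  (d = -14)
x = -2: LHS = 2·(-2)³ + 3·(-2)² - 2·(-2) + 3 = 3, RHS = 2·(-2) + 2 = -2; 3 = -2 — FAILS  (d = 5)
Away from these crossings d keeps a constant sign, and checking every integer in [-5, 5] confirms d ≠ 0 throughout. Hence the two sides are never equal, so the claimed relation (=) fails for every integer in [-5, 5].

Answer: None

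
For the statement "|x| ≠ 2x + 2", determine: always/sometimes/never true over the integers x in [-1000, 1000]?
Track d = LHS − RHS over the integers in [-1000, 1000]. Equality would need d = 0, but d changes sign only between consecutive integers, jumping over 0:
x = -1: LHS = |-1| = 1, RHS = 2·(-1) + 2 = 0; 1 ≠ 0 — holds  (d = 1)
x = 0: LHS = |0| = 0, RHS = 2·0 + 2 = 2; 0 ≠ 2 — holds  (d = -2)
Away from these crossings d keeps a constant sign, and checking every integer in [-1000, 1000] confirms d ≠ 0 throughout. Hence the two sides are never equal, so the relation holds for every integer in [-1000, 1000].

No counterexample exists.

Answer: Always true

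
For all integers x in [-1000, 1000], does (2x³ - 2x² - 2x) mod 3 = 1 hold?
The claim fails at x = 0:
x = 0: LHS = (2·0³ - 2·0² - 2·0) mod 3 = 0 mod 3 = 0; 0 = 1 — FAILS

Because a single integer refutes it, the statement is false.

Answer: False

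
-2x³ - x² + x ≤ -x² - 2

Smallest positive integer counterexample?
Testing positive integers:
x = 1: LHS = -2·1³ - 1² + 1 = -2, RHS = -1² - 2 = -3; -2 ≤ -3 — FAILS  ← smallest positive counterexample

Answer: x = 1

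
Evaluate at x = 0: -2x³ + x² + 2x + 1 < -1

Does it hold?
x = 0: LHS = -2·0³ + 0² + 2·0 + 1 = 1; 1 < -1 — FAILS

The relation fails at x = 0, so x = 0 is a counterexample.

Answer: No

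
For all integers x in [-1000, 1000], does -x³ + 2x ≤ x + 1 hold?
The claim fails at x = -2:
x = -2: LHS = -(-2)³ + 2·(-2) = 4, RHS = (-2) + 1 = -1; 4 ≤ -1 — FAILS

Because a single integer refutes it, the statement is false.

Answer: False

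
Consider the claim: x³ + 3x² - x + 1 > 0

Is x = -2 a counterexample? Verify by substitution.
Substitute x = -2 into the relation:
x = -2: LHS = (-2)³ + 3·(-2)² - (-2) + 1 = 7; 7 > 0 — holds

The claim holds here, so x = -2 is not a counterexample. (A counterexample exists elsewhere, e.g. x = -4.)

Answer: No, x = -2 is not a counterexample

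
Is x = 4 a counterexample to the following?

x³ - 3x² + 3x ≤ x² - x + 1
Substitute x = 4 into the relation:
x = 4: LHS = 4³ - 3·4² + 3·4 = 28, RHS = 4² - 4 + 1 = 13; 28 ≤ 13 — FAILS

Since the claim fails at x = 4, this value is a counterexample.

Answer: Yes, x = 4 is a counterexample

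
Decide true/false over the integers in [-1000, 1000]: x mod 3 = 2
The claim fails at x = 0:
x = 0: LHS = 0 mod 3 = 0; 0 = 2 — FAILS

Because a single integer refutes it, the statement is false.

Answer: False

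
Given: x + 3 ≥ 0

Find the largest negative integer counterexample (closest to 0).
Testing negative integers from -1 downward:
x = -1: LHS = (-1) + 3 = 2; 2 ≥ 0 — holds
x = -2: LHS = (-2) + 3 = 1; 1 ≥ 0 — holds
x = -3: LHS = (-3) + 3 = 0; 0 ≥ 0 — holds
x = -4: LHS = (-4) + 3 = -1; -1 ≥ 0 — FAILS  ← closest negative counterexample to 0

Answer: x = -4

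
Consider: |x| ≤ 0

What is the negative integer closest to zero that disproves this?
Testing negative integers from -1 downward:
x = -1: LHS = |-1| = 1; 1 ≤ 0 — FAILS  ← closest negative counterexample to 0

Answer: x = -1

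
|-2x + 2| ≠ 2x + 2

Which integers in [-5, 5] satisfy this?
Holds for: {-5, -4, -3, -2, -1, 1, 2, 3, 4, 5}
Fails for: {0}

Answer: {-5, -4, -3, -2, -1, 1, 2, 3, 4, 5}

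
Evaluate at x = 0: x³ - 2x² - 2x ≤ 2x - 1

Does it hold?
x = 0: LHS = 0³ - 2·0² - 2·0 = 0, RHS = 2·0 - 1 = -1; 0 ≤ -1 — FAILS

The relation fails at x = 0, so x = 0 is a counterexample.

Answer: No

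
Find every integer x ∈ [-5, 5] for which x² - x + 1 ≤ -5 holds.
Over all integers in [-5, 5], LHS − RHS is smallest at x = 0, where it equals 6:
x = 0: LHS = 0² - 0 + 1 = 1; 1 ≤ -5 — FAILS
At the ends of the range:
x = -5: LHS = (-5)² - (-5) + 1 = 31; 31 ≤ -5 — FAILS
x = 5: LHS = 5² - 5 + 1 = 21; 21 ≤ -5 — FAILS
Hence LHS − RHS is never zero or negative, i.e. LHS > RHS throughout, so the claimed relation (≤) fails for every integer in [-5, 5].

Answer: None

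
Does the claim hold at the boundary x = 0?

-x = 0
x = 0: LHS = -0 = 0; 0 = 0 — holds

The relation is satisfied at x = 0.

Answer: Yes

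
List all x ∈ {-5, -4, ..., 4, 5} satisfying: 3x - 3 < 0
Holds for: {-5, -4, -3, -2, -1, 0}
Fails for: {1, 2, 3, 4, 5}

Answer: {-5, -4, -3, -2, -1, 0}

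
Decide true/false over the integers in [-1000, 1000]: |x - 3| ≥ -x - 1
Over all integers in [-1000, 1000], LHS − RHS is smallest at x = 0, where it equals 4:
x = 0: LHS = |0 - 3| = |-3| = 3, RHS = -0 - 1 = -1; 3 ≥ -1 — holds
At the ends of the range:
x = -1000: LHS = |(-1000) - 3| = |-1003| = 1003, RHS = -(-1000) - 1 = 999; 1003 ≥ 999 — holds
x = 1000: LHS = |1000 - 3| = |997| = 997, RHS = -1000 - 1 = -1001; 997 ≥ -1001 — holds
Hence LHS − RHS is never negative, i.e. LHS ≥ RHS throughout, so the relation holds for every integer in [-1000, 1000].

No counterexample exists.

Answer: True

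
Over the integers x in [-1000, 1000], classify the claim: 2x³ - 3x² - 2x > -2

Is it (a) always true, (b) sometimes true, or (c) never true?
Holds at x = 0: LHS = 2·0³ - 3·0² - 2·0 = 0; 0 > -2 — holds
Fails at x = 1: LHS = 2·1³ - 3·1² - 2·1 = -3; -3 > -2 — FAILS
It is satisfied by some integers in the range but not all.

Answer: Sometimes true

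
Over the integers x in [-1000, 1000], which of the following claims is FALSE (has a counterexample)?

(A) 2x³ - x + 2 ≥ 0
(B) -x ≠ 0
(A) x = -2: LHS = 2·(-2)³ - (-2) + 2 = -12; -12 ≥ 0 — FAILS
(B) x = 0: LHS = -0 = 0; 0 ≠ 0 — FAILS

Answer: Both A and B are false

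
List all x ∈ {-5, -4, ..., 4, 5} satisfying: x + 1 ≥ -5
Over all integers in [-5, 5], LHS − RHS is smallest at x = -5, where it equals 1:
x = -5: LHS = (-5) + 1 = -4; -4 ≥ -5 — holds
At the ends of the range:
x = 5: LHS = 5 + 1 = 6; 6 ≥ -5 — holds
Hence LHS − RHS is never negative, i.e. LHS ≥ RHS throughout, so the relation holds for every integer in [-5, 5].

Answer: All integers in [-5, 5]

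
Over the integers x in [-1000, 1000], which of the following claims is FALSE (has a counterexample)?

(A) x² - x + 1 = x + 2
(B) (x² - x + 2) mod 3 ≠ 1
(A) x = 0: LHS = 0² - 0 + 1 = 1, RHS = 0 + 2 = 2; 1 = 2 — FAILS
(B) x = -1: LHS = ((-1)² - (-1) + 2) mod 3 = 4 mod 3 = 1; 1 ≠ 1 — FAILS

Answer: Both A and B are false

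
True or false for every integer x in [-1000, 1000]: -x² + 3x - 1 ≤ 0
The claim fails at x = 1:
x = 1: LHS = -1² + 3·1 - 1 = 1; 1 ≤ 0 — FAILS

Because a single integer refutes it, the statement is false.

Answer: False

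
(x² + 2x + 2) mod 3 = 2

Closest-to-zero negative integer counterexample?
Testing negative integers from -1 downward:
x = -1: LHS = ((-1)² + 2·(-1) + 2) mod 3 = 1 mod 3 = 1; 1 = 2 — FAILS  ← closest negative counterexample to 0

Answer: x = -1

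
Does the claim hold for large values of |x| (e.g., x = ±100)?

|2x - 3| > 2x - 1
x = 100: LHS = |2·100 - 3| = |197| = 197, RHS = 2·100 - 1 = 199; 197 > 199 — FAILS
x = -100: LHS = |2·(-100) - 3| = |-203| = 203, RHS = 2·(-100) - 1 = -201; 203 > -201 — holds

Answer: Partially: fails for x = 100, holds for x = -100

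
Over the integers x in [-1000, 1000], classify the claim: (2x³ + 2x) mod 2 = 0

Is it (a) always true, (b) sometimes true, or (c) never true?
For a polynomial with integer coefficients, its value mod 2 depends only on x mod 2, so it suffices to check one representative of each residue class, x = 0, 1:
x = 0: LHS = (2·0³ + 2·0) mod 2 = 0 mod 2 = 0; 0 = 0 — holds
x = 1: LHS = (2·1³ + 2·1) mod 2 = 4 mod 2 = 0; 0 = 0 — holds
The relation holds in every residue class, so the relation holds for every integer in [-1000, 1000].

No counterexample exists.

Answer: Always true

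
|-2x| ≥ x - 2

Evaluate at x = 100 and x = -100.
x = 100: LHS = |-2·100| = |-200| = 200, RHS = 100 - 2 = 98; 200 ≥ 98 — holds
x = -100: LHS = |-2·(-100)| = |200| = 200, RHS = (-100) - 2 = -102; 200 ≥ -102 — holds

Answer: Yes, holds for both x = 100 and x = -100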